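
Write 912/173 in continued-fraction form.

[5; 3, 1, 2, 7, 2]

Run the Euclidean algorithm on 912 and 173; the successive quotients are the partial quotients a_0, a_1, ... (each step inverts the fractional part left over by the previous one):
  912 = 5*173 + 47, so a_0 = 5.
  173 = 3*47 + 32, so a_1 = 3.
  47 = 1*32 + 15, so a_2 = 1.
  32 = 2*15 + 2, so a_3 = 2.
  15 = 7*2 + 1, so a_4 = 7.
  2 = 2*1 + 0, so a_5 = 2.
The remainder reaches 0 after 6 divisions, so the expansion has 6 partial quotients, read off in order.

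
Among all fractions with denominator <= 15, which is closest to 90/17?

Expand x = 90/17 as a continued fraction with the Euclidean algorithm:
  90 = 5*17 + 5, so a_0 = 5.
  17 = 3*5 + 2, so a_1 = 3.
  5 = 2*2 + 1, so a_2 = 2.
  2 = 2*1 + 0, so a_3 = 2.
so x = [5; 3, 2, 2].
Convergents (p_i = a_i*p_{i-1} + p_{i-2}, q_i = a_i*q_{i-1} + q_{i-2} with p_{-2}=0, p_{-1}=1, q_{-2}=1, q_{-1}=0), until the denominator exceeds 15:
  i=0: a_0=5, p_0 = 5*1 + 0 = 5, q_0 = 5*0 + 1 = 1.
  i=1: a_1=3, p_1 = 3*5 + 1 = 16, q_1 = 3*1 + 0 = 3.
  i=2: a_2=2, p_2 = 2*16 + 5 = 37, q_2 = 2*3 + 1 = 7.
  i=3: a_3=2, p_3 = 2*37 + 16 = 90, q_3 = 2*7 + 3 = 17.
q_3 = 17 > 15, so the last convergent with denominator <= 15 is p_2/q_2 = 37/7.
The closest fraction with denominator <= 15 is either p_2/q_2 or the intermediate fraction (k*p_2 + p_1)/(k*q_2 + q_1) with the largest k >= 1 whose denominator stays <= 15; these approach x as k grows, and every other convergent or intermediate fraction in range is farther away.
Largest k: floor((15 - q_1)/q_2) = floor((15 - 3)/7) = 1.
That gives (1*37 + 16)/(1*7 + 3) = 53/10.
Compare the errors: |x - 37/7| = |90*7 - 37*17|/(17*7) = 1/119, and |x - 53/10| = |90*10 - 53*17|/(17*10) = 1/170.
Cross-multiplying, 1*119 = 119 < 170 = 1*170, so 1/170 is smaller: the intermediate fraction 53/10 is closer to x than 37/7.

53/10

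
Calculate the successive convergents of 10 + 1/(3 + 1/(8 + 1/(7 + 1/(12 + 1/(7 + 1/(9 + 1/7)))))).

Using the convergent recurrence p_i = a_i*p_{i-1} + p_{i-2}, q_i = a_i*q_{i-1} + q_{i-2} with p_{-2}=0, p_{-1}=1, q_{-2}=1, q_{-1}=0:
  i=0: a_0=10, p_0 = 10*1 + 0 = 10, q_0 = 10*0 + 1 = 1.
  i=1: a_1=3, p_1 = 3*10 + 1 = 31, q_1 = 3*1 + 0 = 3.
  i=2: a_2=8, p_2 = 8*31 + 10 = 258, q_2 = 8*3 + 1 = 25.
  i=3: a_3=7, p_3 = 7*258 + 31 = 1837, q_3 = 7*25 + 3 = 178.
  i=4: a_4=12, p_4 = 12*1837 + 258 = 22302, q_4 = 12*178 + 25 = 2161.
  i=5: a_5=7, p_5 = 7*22302 + 1837 = 157951, q_5 = 7*2161 + 178 = 15305.
  i=6: a_6=9, p_6 = 9*157951 + 22302 = 1443861, q_6 = 9*15305 + 2161 = 139906.
  i=7: a_7=7, p_7 = 7*1443861 + 157951 = 10264978, q_7 = 7*139906 + 15305 = 994647.

10/1, 31/3, 258/25, 1837/178, 22302/2161, 157951/15305, 1443861/139906, 10264978/994647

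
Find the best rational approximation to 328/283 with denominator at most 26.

Expand x = 328/283 as a continued fraction with the Euclidean algorithm:
  328 = 1*283 + 45, so a_0 = 1.
  283 = 6*45 + 13, so a_1 = 6.
  45 = 3*13 + 6, so a_2 = 3.
  13 = 2*6 + 1, so a_3 = 2.
  6 = 6*1 + 0, so a_4 = 6.
so x = [1; 6, 3, 2, 6].
Convergents (p_i = a_i*p_{i-1} + p_{i-2}, q_i = a_i*q_{i-1} + q_{i-2} with p_{-2}=0, p_{-1}=1, q_{-2}=1, q_{-1}=0), until the denominator exceeds 26:
  i=0: a_0=1, p_0 = 1*1 + 0 = 1, q_0 = 1*0 + 1 = 1.
  i=1: a_1=6, p_1 = 6*1 + 1 = 7, q_1 = 6*1 + 0 = 6.
  i=2: a_2=3, p_2 = 3*7 + 1 = 22, q_2 = 3*6 + 1 = 19.
  i=3: a_3=2, p_3 = 2*22 + 7 = 51, q_3 = 2*19 + 6 = 44.
q_3 = 44 > 26, so the last convergent with denominator <= 26 is p_2/q_2 = 22/19.
The closest fraction with denominator <= 26 is either p_2/q_2 or the intermediate fraction (k*p_2 + p_1)/(k*q_2 + q_1) with the largest k >= 1 whose denominator stays <= 26; these approach x as k grows, and every other convergent or intermediate fraction in range is farther away.
Largest k: floor((26 - q_1)/q_2) = floor((26 - 6)/19) = 1.
That gives (1*22 + 7)/(1*19 + 6) = 29/25.
Compare the errors: |x - 22/19| = |328*19 - 22*283|/(283*19) = 6/5377, and |x - 29/25| = |328*25 - 29*283|/(283*25) = 7/7075.
Cross-multiplying, 7*5377 = 37639 < 42450 = 6*7075, so 7/7075 is smaller: the intermediate fraction 29/25 is closer to x than 22/19.

29/25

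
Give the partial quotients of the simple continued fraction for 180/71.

[2; 1, 1, 6, 1, 1, 2]

Run the Euclidean algorithm on 180 and 71; the successive quotients are the partial quotients a_0, a_1, ... (each step inverts the fractional part left over by the previous one):
  180 = 2*71 + 38, so a_0 = 2.
  71 = 1*38 + 33, so a_1 = 1.
  38 = 1*33 + 5, so a_2 = 1.
  33 = 6*5 + 3, so a_3 = 6.
  5 = 1*3 + 2, so a_4 = 1.
  3 = 1*2 + 1, so a_5 = 1.
  2 = 2*1 + 0, so a_6 = 2.
The remainder reaches 0 after 7 divisions, so the expansion has 7 partial quotients, read off in order.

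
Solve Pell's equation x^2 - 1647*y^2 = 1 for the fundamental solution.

First expand sqrt(1647) as a continued fraction. With x_i = (sqrt(1647) + m_i)/d_i and (m_0, d_0) = (0, 1): a_0 = floor(sqrt(1647)) = 40, since 40^2 = 1600 <= 1647 < 1681 = 41^2.
Iterate m_{i+1} = d_i*a_i - m_i, d_{i+1} = (1647 - m_{i+1}^2)/d_i, a_{i+1} = floor((a_0 + m_{i+1})/d_{i+1}):
  m_1 = 1*40 - 0 = 40, d_1 = (1647 - 40^2)/1 = 47/1 = 47, a_1 = floor((40 + 40)/47) = 1.
  m_2 = 47*1 - 40 = 7, d_2 = (1647 - 7^2)/47 = 1598/47 = 34, a_2 = floor((40 + 7)/34) = 1.
  m_3 = 34*1 - 7 = 27, d_3 = (1647 - 27^2)/34 = 918/34 = 27, a_3 = floor((40 + 27)/27) = 2.
  m_4 = 27*2 - 27 = 27, d_4 = (1647 - 27^2)/27 = 918/27 = 34, a_4 = floor((40 + 27)/34) = 1.
  m_5 = 34*1 - 27 = 7, d_5 = (1647 - 7^2)/34 = 1598/34 = 47, a_5 = floor((40 + 7)/47) = 1.
  m_6 = 47*1 - 7 = 40, d_6 = (1647 - 40^2)/47 = 47/47 = 1, a_6 = floor((40 + 40)/1) = 80.
  m_7 = 1*80 - 40 = 40, d_7 = (1647 - 40^2)/1 = 47/1 = 47: (m_7, d_7) = (m_1, d_1) = (40, 47), so from here the quotients repeat a_1, ..., a_6; the period length is 6.
So sqrt(1647) = [40; (1, 1, 2, 1, 1, 80)] with period length k = 6.
k is even, so the fundamental solution of x^2 - 1647y^2 = 1 is (p_{k-1}, q_{k-1}) = (p_5, q_5); compute convergents through index 5.
Convergents (p_i = a_i*p_{i-1} + p_{i-2}, q_i = a_i*q_{i-1} + q_{i-2} with p_{-2}=0, p_{-1}=1, q_{-2}=1, q_{-1}=0):
  i=0: a_0=40, p_0 = 40*1 + 0 = 40, q_0 = 40*0 + 1 = 1.
  i=1: a_1=1, p_1 = 1*40 + 1 = 41, q_1 = 1*1 + 0 = 1.
  i=2: a_2=1, p_2 = 1*41 + 40 = 81, q_2 = 1*1 + 1 = 2.
  i=3: a_3=2, p_3 = 2*81 + 41 = 203, q_3 = 2*2 + 1 = 5.
  i=4: a_4=1, p_4 = 1*203 + 81 = 284, q_4 = 1*5 + 2 = 7.
  i=5: a_5=1, p_5 = 1*284 + 203 = 487, q_5 = 1*7 + 5 = 12.
Check: 487^2 - 1647*12^2 = 237169 - 237168 = 1, so (x, y) = (487, 12) solves the equation, and by the theorem it is the least positive solution.

(x, y) = (487, 12)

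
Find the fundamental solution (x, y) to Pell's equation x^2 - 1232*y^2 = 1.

(x, y) = (351, 10)

First expand sqrt(1232) as a continued fraction. With x_i = (sqrt(1232) + m_i)/d_i and (m_0, d_0) = (0, 1): a_0 = floor(sqrt(1232)) = 35, since 35^2 = 1225 <= 1232 < 1296 = 36^2.
Iterate m_{i+1} = d_i*a_i - m_i, d_{i+1} = (1232 - m_{i+1}^2)/d_i, a_{i+1} = floor((a_0 + m_{i+1})/d_{i+1}):
  m_1 = 1*35 - 0 = 35, d_1 = (1232 - 35^2)/1 = 7/1 = 7, a_1 = floor((35 + 35)/7) = 10.
  m_2 = 7*10 - 35 = 35, d_2 = (1232 - 35^2)/7 = 7/7 = 1, a_2 = floor((35 + 35)/1) = 70.
  m_3 = 1*70 - 35 = 35, d_3 = (1232 - 35^2)/1 = 7/1 = 7: (m_3, d_3) = (m_1, d_1) = (35, 7), so from here the quotients repeat a_1, a_2; the period length is 2.
So sqrt(1232) = [35; (10, 70)] with period length k = 2.
k is even, so the fundamental solution of x^2 - 1232y^2 = 1 is (p_{k-1}, q_{k-1}) = (p_1, q_1); compute convergents through index 1.
Convergents (p_i = a_i*p_{i-1} + p_{i-2}, q_i = a_i*q_{i-1} + q_{i-2} with p_{-2}=0, p_{-1}=1, q_{-2}=1, q_{-1}=0):
  i=0: a_0=35, p_0 = 35*1 + 0 = 35, q_0 = 35*0 + 1 = 1.
  i=1: a_1=10, p_1 = 10*35 + 1 = 351, q_1 = 10*1 + 0 = 10.
Check: 351^2 - 1232*10^2 = 123201 - 123200 = 1, so (x, y) = (351, 10) solves the equation, and by the theorem it is the least positive solution.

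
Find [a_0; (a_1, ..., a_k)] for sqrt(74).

[8; (1, 1, 1, 1, 16)]

Write x_i = (sqrt(74) + m_i)/d_i with (m_0, d_0) = (0, 1). a_0 = floor(sqrt(74)) = 8, since 8^2 = 64 <= 74 < 81 = 9^2.
Iterate m_{i+1} = d_i*a_i - m_i, d_{i+1} = (74 - m_{i+1}^2)/d_i, a_{i+1} = floor((a_0 + m_{i+1})/d_{i+1}):
  m_1 = 1*8 - 0 = 8, d_1 = (74 - 8^2)/1 = 10/1 = 10, a_1 = floor((8 + 8)/10) = 1.
  m_2 = 10*1 - 8 = 2, d_2 = (74 - 2^2)/10 = 70/10 = 7, a_2 = floor((8 + 2)/7) = 1.
  m_3 = 7*1 - 2 = 5, d_3 = (74 - 5^2)/7 = 49/7 = 7, a_3 = floor((8 + 5)/7) = 1.
  m_4 = 7*1 - 5 = 2, d_4 = (74 - 2^2)/7 = 70/7 = 10, a_4 = floor((8 + 2)/10) = 1.
  m_5 = 10*1 - 2 = 8, d_5 = (74 - 8^2)/10 = 10/10 = 1, a_5 = floor((8 + 8)/1) = 16.
  m_6 = 1*16 - 8 = 8, d_6 = (74 - 8^2)/1 = 10/1 = 10: (m_6, d_6) = (m_1, d_1) = (8, 10), so from here the quotients repeat a_1, ..., a_5; the period length is 5.
Hence the expansion of sqrt(74) is a_0 = 8 followed by the repeating block 1, 1, 1, 1, 16 (period 5).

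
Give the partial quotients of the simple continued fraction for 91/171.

[0; 1, 1, 7, 3, 1, 2]

Run the Euclidean algorithm on 91 and 171; the successive quotients are the partial quotients a_0, a_1, ... (each step inverts the fractional part left over by the previous one):
  91 = 0*171 + 91, so a_0 = 0.
  171 = 1*91 + 80, so a_1 = 1.
  91 = 1*80 + 11, so a_2 = 1.
  80 = 7*11 + 3, so a_3 = 7.
  11 = 3*3 + 2, so a_4 = 3.
  3 = 1*2 + 1, so a_5 = 1.
  2 = 2*1 + 0, so a_6 = 2.
The remainder reaches 0 after 7 divisions, so the expansion has 7 partial quotients, read off in order.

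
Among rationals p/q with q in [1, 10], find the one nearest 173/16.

54/5

Expand x = 173/16 as a continued fraction with the Euclidean algorithm:
  173 = 10*16 + 13, so a_0 = 10.
  16 = 1*13 + 3, so a_1 = 1.
  13 = 4*3 + 1, so a_2 = 4.
  3 = 3*1 + 0, so a_3 = 3.
so x = [10; 1, 4, 3].
Convergents (p_i = a_i*p_{i-1} + p_{i-2}, q_i = a_i*q_{i-1} + q_{i-2} with p_{-2}=0, p_{-1}=1, q_{-2}=1, q_{-1}=0), until the denominator exceeds 10:
  i=0: a_0=10, p_0 = 10*1 + 0 = 10, q_0 = 10*0 + 1 = 1.
  i=1: a_1=1, p_1 = 1*10 + 1 = 11, q_1 = 1*1 + 0 = 1.
  i=2: a_2=4, p_2 = 4*11 + 10 = 54, q_2 = 4*1 + 1 = 5.
  i=3: a_3=3, p_3 = 3*54 + 11 = 173, q_3 = 3*5 + 1 = 16.
q_3 = 16 > 10, so the last convergent with denominator <= 10 is p_2/q_2 = 54/5.
The closest fraction with denominator <= 10 is either p_2/q_2 or the intermediate fraction (k*p_2 + p_1)/(k*q_2 + q_1) with the largest k >= 1 whose denominator stays <= 10; these approach x as k grows, and every other convergent or intermediate fraction in range is farther away.
Largest k: floor((10 - q_1)/q_2) = floor((10 - 1)/5) = 1.
That gives (1*54 + 11)/(1*5 + 1) = 65/6.
Compare the errors: |x - 54/5| = |173*5 - 54*16|/(16*5) = 1/80, and |x - 65/6| = |173*6 - 65*16|/(16*6) = 2/96.
Cross-multiplying, 1*96 = 96 < 160 = 2*80, so 1/80 is smaller: the convergent 54/5 is closer to x than 65/6.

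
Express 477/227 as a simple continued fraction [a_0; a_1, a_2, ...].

[2; 9, 1, 6, 1, 2]

Run the Euclidean algorithm on 477 and 227; the successive quotients are the partial quotients a_0, a_1, ... (each step inverts the fractional part left over by the previous one):
  477 = 2*227 + 23, so a_0 = 2.
  227 = 9*23 + 20, so a_1 = 9.
  23 = 1*20 + 3, so a_2 = 1.
  20 = 6*3 + 2, so a_3 = 6.
  3 = 1*2 + 1, so a_4 = 1.
  2 = 2*1 + 0, so a_5 = 2.
The remainder reaches 0 after 6 divisions, so the expansion has 6 partial quotients, read off in order.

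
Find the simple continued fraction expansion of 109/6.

[18; 6]

Run the Euclidean algorithm on 109 and 6; the successive quotients are the partial quotients a_0, a_1, ... (each step inverts the fractional part left over by the previous one):
  109 = 18*6 + 1, so a_0 = 18.
  6 = 6*1 + 0, so a_1 = 6.
The remainder reaches 0 after 2 divisions, so the expansion has 2 partial quotients, read off in order.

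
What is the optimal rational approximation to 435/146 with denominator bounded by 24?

3/1

Expand x = 435/146 as a continued fraction with the Euclidean algorithm:
  435 = 2*146 + 143, so a_0 = 2.
  146 = 1*143 + 3, so a_1 = 1.
  143 = 47*3 + 2, so a_2 = 47.
  3 = 1*2 + 1, so a_3 = 1.
  2 = 2*1 + 0, so a_4 = 2.
so x = [2; 1, 47, 1, 2].
Convergents (p_i = a_i*p_{i-1} + p_{i-2}, q_i = a_i*q_{i-1} + q_{i-2} with p_{-2}=0, p_{-1}=1, q_{-2}=1, q_{-1}=0), until the denominator exceeds 24:
  i=0: a_0=2, p_0 = 2*1 + 0 = 2, q_0 = 2*0 + 1 = 1.
  i=1: a_1=1, p_1 = 1*2 + 1 = 3, q_1 = 1*1 + 0 = 1.
  i=2: a_2=47, p_2 = 47*3 + 2 = 143, q_2 = 47*1 + 1 = 48.
q_2 = 48 > 24, so the last convergent with denominator <= 24 is p_1/q_1 = 3/1.
The closest fraction with denominator <= 24 is either p_1/q_1 or the intermediate fraction (k*p_1 + p_0)/(k*q_1 + q_0) with the largest k >= 1 whose denominator stays <= 24; these approach x as k grows, and every other convergent or intermediate fraction in range is farther away.
Largest k: floor((24 - q_0)/q_1) = floor((24 - 1)/1) = 23.
That gives (23*3 + 2)/(23*1 + 1) = 71/24.
Compare the errors: |x - 3/1| = |435*1 - 3*146|/(146*1) = 3/146, and |x - 71/24| = |435*24 - 71*146|/(146*24) = 74/3504.
Cross-multiplying, 3*3504 = 10512 < 10804 = 74*146, so 3/146 is smaller: the convergent 3/1 is closer to x than 71/24.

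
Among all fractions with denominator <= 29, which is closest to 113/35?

71/22

Expand x = 113/35 as a continued fraction with the Euclidean algorithm:
  113 = 3*35 + 8, so a_0 = 3.
  35 = 4*8 + 3, so a_1 = 4.
  8 = 2*3 + 2, so a_2 = 2.
  3 = 1*2 + 1, so a_3 = 1.
  2 = 2*1 + 0, so a_4 = 2.
so x = [3; 4, 2, 1, 2].
Convergents (p_i = a_i*p_{i-1} + p_{i-2}, q_i = a_i*q_{i-1} + q_{i-2} with p_{-2}=0, p_{-1}=1, q_{-2}=1, q_{-1}=0), until the denominator exceeds 29:
  i=0: a_0=3, p_0 = 3*1 + 0 = 3, q_0 = 3*0 + 1 = 1.
  i=1: a_1=4, p_1 = 4*3 + 1 = 13, q_1 = 4*1 + 0 = 4.
  i=2: a_2=2, p_2 = 2*13 + 3 = 29, q_2 = 2*4 + 1 = 9.
  i=3: a_3=1, p_3 = 1*29 + 13 = 42, q_3 = 1*9 + 4 = 13.
  i=4: a_4=2, p_4 = 2*42 + 29 = 113, q_4 = 2*13 + 9 = 35.
q_4 = 35 > 29, so the last convergent with denominator <= 29 is p_3/q_3 = 42/13.
The closest fraction with denominator <= 29 is either p_3/q_3 or the intermediate fraction (k*p_3 + p_2)/(k*q_3 + q_2) with the largest k >= 1 whose denominator stays <= 29; these approach x as k grows, and every other convergent or intermediate fraction in range is farther away.
Largest k: floor((29 - q_2)/q_3) = floor((29 - 9)/13) = 1.
That gives (1*42 + 29)/(1*13 + 9) = 71/22.
Compare the errors: |x - 42/13| = |113*13 - 42*35|/(35*13) = 1/455, and |x - 71/22| = |113*22 - 71*35|/(35*22) = 1/770.
Cross-multiplying, 1*455 = 455 < 770 = 1*770, so 1/770 is smaller: the intermediate fraction 71/22 is closer to x than 42/13.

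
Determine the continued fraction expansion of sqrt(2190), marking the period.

[46; (1, 3, 1, 14, 1, 3, 1, 92)]

Write x_i = (sqrt(2190) + m_i)/d_i with (m_0, d_0) = (0, 1). a_0 = floor(sqrt(2190)) = 46, since 46^2 = 2116 <= 2190 < 2209 = 47^2.
Iterate m_{i+1} = d_i*a_i - m_i, d_{i+1} = (2190 - m_{i+1}^2)/d_i, a_{i+1} = floor((a_0 + m_{i+1})/d_{i+1}):
  m_1 = 1*46 - 0 = 46, d_1 = (2190 - 46^2)/1 = 74/1 = 74, a_1 = floor((46 + 46)/74) = 1.
  m_2 = 74*1 - 46 = 28, d_2 = (2190 - 28^2)/74 = 1406/74 = 19, a_2 = floor((46 + 28)/19) = 3.
  m_3 = 19*3 - 28 = 29, d_3 = (2190 - 29^2)/19 = 1349/19 = 71, a_3 = floor((46 + 29)/71) = 1.
  m_4 = 71*1 - 29 = 42, d_4 = (2190 - 42^2)/71 = 426/71 = 6, a_4 = floor((46 + 42)/6) = 14.
  m_5 = 6*14 - 42 = 42, d_5 = (2190 - 42^2)/6 = 426/6 = 71, a_5 = floor((46 + 42)/71) = 1.
  m_6 = 71*1 - 42 = 29, d_6 = (2190 - 29^2)/71 = 1349/71 = 19, a_6 = floor((46 + 29)/19) = 3.
  m_7 = 19*3 - 29 = 28, d_7 = (2190 - 28^2)/19 = 1406/19 = 74, a_7 = floor((46 + 28)/74) = 1.
  m_8 = 74*1 - 28 = 46, d_8 = (2190 - 46^2)/74 = 74/74 = 1, a_8 = floor((46 + 46)/1) = 92.
  m_9 = 1*92 - 46 = 46, d_9 = (2190 - 46^2)/1 = 74/1 = 74: (m_9, d_9) = (m_1, d_1) = (46, 74), so from here the quotients repeat a_1, ..., a_8; the period length is 8.
Hence the expansion of sqrt(2190) is a_0 = 46 followed by the repeating block 1, 3, 1, 14, 1, 3, 1, 92 (period 8).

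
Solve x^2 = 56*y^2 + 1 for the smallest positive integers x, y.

(x, y) = (15, 2)

First expand sqrt(56) as a continued fraction. With x_i = (sqrt(56) + m_i)/d_i and (m_0, d_0) = (0, 1): a_0 = floor(sqrt(56)) = 7, since 7^2 = 49 <= 56 < 64 = 8^2.
Iterate m_{i+1} = d_i*a_i - m_i, d_{i+1} = (56 - m_{i+1}^2)/d_i, a_{i+1} = floor((a_0 + m_{i+1})/d_{i+1}):
  m_1 = 1*7 - 0 = 7, d_1 = (56 - 7^2)/1 = 7/1 = 7, a_1 = floor((7 + 7)/7) = 2.
  m_2 = 7*2 - 7 = 7, d_2 = (56 - 7^2)/7 = 7/7 = 1, a_2 = floor((7 + 7)/1) = 14.
  m_3 = 1*14 - 7 = 7, d_3 = (56 - 7^2)/1 = 7/1 = 7: (m_3, d_3) = (m_1, d_1) = (7, 7), so from here the quotients repeat a_1, a_2; the period length is 2.
So sqrt(56) = [7; (2, 14)] with period length k = 2.
k is even, so the fundamental solution of x^2 - 56y^2 = 1 is (p_{k-1}, q_{k-1}) = (p_1, q_1); compute convergents through index 1.
Convergents (p_i = a_i*p_{i-1} + p_{i-2}, q_i = a_i*q_{i-1} + q_{i-2} with p_{-2}=0, p_{-1}=1, q_{-2}=1, q_{-1}=0):
  i=0: a_0=7, p_0 = 7*1 + 0 = 7, q_0 = 7*0 + 1 = 1.
  i=1: a_1=2, p_1 = 2*7 + 1 = 15, q_1 = 2*1 + 0 = 2.
Check: 15^2 - 56*2^2 = 225 - 224 = 1, so (x, y) = (15, 2) solves the equation, and by the theorem it is the least positive solution.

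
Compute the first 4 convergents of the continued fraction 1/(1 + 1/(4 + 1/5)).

Using the convergent recurrence p_i = a_i*p_{i-1} + p_{i-2}, q_i = a_i*q_{i-1} + q_{i-2} with p_{-2}=0, p_{-1}=1, q_{-2}=1, q_{-1}=0:
  i=0: a_0=0, p_0 = 0*1 + 0 = 0, q_0 = 0*0 + 1 = 1.
  i=1: a_1=1, p_1 = 1*0 + 1 = 1, q_1 = 1*1 + 0 = 1.
  i=2: a_2=4, p_2 = 4*1 + 0 = 4, q_2 = 4*1 + 1 = 5.
  i=3: a_3=5, p_3 = 5*4 + 1 = 21, q_3 = 5*5 + 1 = 26.

0/1, 1/1, 4/5, 21/26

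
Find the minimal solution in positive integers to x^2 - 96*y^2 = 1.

First expand sqrt(96) as a continued fraction. With x_i = (sqrt(96) + m_i)/d_i and (m_0, d_0) = (0, 1): a_0 = floor(sqrt(96)) = 9, since 9^2 = 81 <= 96 < 100 = 10^2.
Iterate m_{i+1} = d_i*a_i - m_i, d_{i+1} = (96 - m_{i+1}^2)/d_i, a_{i+1} = floor((a_0 + m_{i+1})/d_{i+1}):
  m_1 = 1*9 - 0 = 9, d_1 = (96 - 9^2)/1 = 15/1 = 15, a_1 = floor((9 + 9)/15) = 1.
  m_2 = 15*1 - 9 = 6, d_2 = (96 - 6^2)/15 = 60/15 = 4, a_2 = floor((9 + 6)/4) = 3.
  m_3 = 4*3 - 6 = 6, d_3 = (96 - 6^2)/4 = 60/4 = 15, a_3 = floor((9 + 6)/15) = 1.
  m_4 = 15*1 - 6 = 9, d_4 = (96 - 9^2)/15 = 15/15 = 1, a_4 = floor((9 + 9)/1) = 18.
  m_5 = 1*18 - 9 = 9, d_5 = (96 - 9^2)/1 = 15/1 = 15: (m_5, d_5) = (m_1, d_1) = (9, 15), so from here the quotients repeat a_1, ..., a_4; the period length is 4.
So sqrt(96) = [9; (1, 3, 1, 18)] with period length k = 4.
k is even, so the fundamental solution of x^2 - 96y^2 = 1 is (p_{k-1}, q_{k-1}) = (p_3, q_3); compute convergents through index 3.
Convergents (p_i = a_i*p_{i-1} + p_{i-2}, q_i = a_i*q_{i-1} + q_{i-2} with p_{-2}=0, p_{-1}=1, q_{-2}=1, q_{-1}=0):
  i=0: a_0=9, p_0 = 9*1 + 0 = 9, q_0 = 9*0 + 1 = 1.
  i=1: a_1=1, p_1 = 1*9 + 1 = 10, q_1 = 1*1 + 0 = 1.
  i=2: a_2=3, p_2 = 3*10 + 9 = 39, q_2 = 3*1 + 1 = 4.
  i=3: a_3=1, p_3 = 1*39 + 10 = 49, q_3 = 1*4 + 1 = 5.
Check: 49^2 - 96*5^2 = 2401 - 2400 = 1, so (x, y) = (49, 5) solves the equation, and by the theorem it is the least positive solution.

(x, y) = (49, 5)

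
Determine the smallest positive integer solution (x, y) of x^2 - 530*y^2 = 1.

(x, y) = (1059, 46)

First expand sqrt(530) as a continued fraction. With x_i = (sqrt(530) + m_i)/d_i and (m_0, d_0) = (0, 1): a_0 = floor(sqrt(530)) = 23, since 23^2 = 529 <= 530 < 576 = 24^2.
Iterate m_{i+1} = d_i*a_i - m_i, d_{i+1} = (530 - m_{i+1}^2)/d_i, a_{i+1} = floor((a_0 + m_{i+1})/d_{i+1}):
  m_1 = 1*23 - 0 = 23, d_1 = (530 - 23^2)/1 = 1/1 = 1, a_1 = floor((23 + 23)/1) = 46.
  m_2 = 1*46 - 23 = 23, d_2 = (530 - 23^2)/1 = 1/1 = 1: (m_2, d_2) = (m_1, d_1) = (23, 1), so from here the quotient a_1 repeats; the period length is 1.
So sqrt(530) = [23; (46)] with period length k = 1.
k is odd, so (p_{k-1}, q_{k-1}) only solves x^2 - 530y^2 = -1 and the fundamental solution of x^2 - 530y^2 = 1 is (p_{2k-1}, q_{2k-1}) = (p_1, q_1); compute convergents through index 1, running through the period twice.
Convergents (p_i = a_i*p_{i-1} + p_{i-2}, q_i = a_i*q_{i-1} + q_{i-2} with p_{-2}=0, p_{-1}=1, q_{-2}=1, q_{-1}=0):
  i=0: a_0=23, p_0 = 23*1 + 0 = 23, q_0 = 23*0 + 1 = 1.
  i=1: a_1=46, p_1 = 46*23 + 1 = 1059, q_1 = 46*1 + 0 = 46.
Indeed p_0^2 - 530*q_0^2 = 529 - 530 = -1, not +1.
Check: 1059^2 - 530*46^2 = 1121481 - 1121480 = 1, so (x, y) = (1059, 46) solves the equation, and by the theorem it is the least positive solution.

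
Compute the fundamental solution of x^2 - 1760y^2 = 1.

First expand sqrt(1760) as a continued fraction. With x_i = (sqrt(1760) + m_i)/d_i and (m_0, d_0) = (0, 1): a_0 = floor(sqrt(1760)) = 41, since 41^2 = 1681 <= 1760 < 1764 = 42^2.
Iterate m_{i+1} = d_i*a_i - m_i, d_{i+1} = (1760 - m_{i+1}^2)/d_i, a_{i+1} = floor((a_0 + m_{i+1})/d_{i+1}):
  m_1 = 1*41 - 0 = 41, d_1 = (1760 - 41^2)/1 = 79/1 = 79, a_1 = floor((41 + 41)/79) = 1.
  m_2 = 79*1 - 41 = 38, d_2 = (1760 - 38^2)/79 = 316/79 = 4, a_2 = floor((41 + 38)/4) = 19.
  m_3 = 4*19 - 38 = 38, d_3 = (1760 - 38^2)/4 = 316/4 = 79, a_3 = floor((41 + 38)/79) = 1.
  m_4 = 79*1 - 38 = 41, d_4 = (1760 - 41^2)/79 = 79/79 = 1, a_4 = floor((41 + 41)/1) = 82.
  m_5 = 1*82 - 41 = 41, d_5 = (1760 - 41^2)/1 = 79/1 = 79: (m_5, d_5) = (m_1, d_1) = (41, 79), so from here the quotients repeat a_1, ..., a_4; the period length is 4.
So sqrt(1760) = [41; (1, 19, 1, 82)] with period length k = 4.
k is even, so the fundamental solution of x^2 - 1760y^2 = 1 is (p_{k-1}, q_{k-1}) = (p_3, q_3); compute convergents through index 3.
Convergents (p_i = a_i*p_{i-1} + p_{i-2}, q_i = a_i*q_{i-1} + q_{i-2} with p_{-2}=0, p_{-1}=1, q_{-2}=1, q_{-1}=0):
  i=0: a_0=41, p_0 = 41*1 + 0 = 41, q_0 = 41*0 + 1 = 1.
  i=1: a_1=1, p_1 = 1*41 + 1 = 42, q_1 = 1*1 + 0 = 1.
  i=2: a_2=19, p_2 = 19*42 + 41 = 839, q_2 = 19*1 + 1 = 20.
  i=3: a_3=1, p_3 = 1*839 + 42 = 881, q_3 = 1*20 + 1 = 21.
Check: 881^2 - 1760*21^2 = 776161 - 776160 = 1, so (x, y) = (881, 21) solves the equation, and by the theorem it is the least positive solution.

(x, y) = (881, 21)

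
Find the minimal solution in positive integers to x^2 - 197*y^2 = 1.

(x, y) = (393, 28)

First expand sqrt(197) as a continued fraction. With x_i = (sqrt(197) + m_i)/d_i and (m_0, d_0) = (0, 1): a_0 = floor(sqrt(197)) = 14, since 14^2 = 196 <= 197 < 225 = 15^2.
Iterate m_{i+1} = d_i*a_i - m_i, d_{i+1} = (197 - m_{i+1}^2)/d_i, a_{i+1} = floor((a_0 + m_{i+1})/d_{i+1}):
  m_1 = 1*14 - 0 = 14, d_1 = (197 - 14^2)/1 = 1/1 = 1, a_1 = floor((14 + 14)/1) = 28.
  m_2 = 1*28 - 14 = 14, d_2 = (197 - 14^2)/1 = 1/1 = 1: (m_2, d_2) = (m_1, d_1) = (14, 1), so from here the quotient a_1 repeats; the period length is 1.
So sqrt(197) = [14; (28)] with period length k = 1.
k is odd, so (p_{k-1}, q_{k-1}) only solves x^2 - 197y^2 = -1 and the fundamental solution of x^2 - 197y^2 = 1 is (p_{2k-1}, q_{2k-1}) = (p_1, q_1); compute convergents through index 1, running through the period twice.
Convergents (p_i = a_i*p_{i-1} + p_{i-2}, q_i = a_i*q_{i-1} + q_{i-2} with p_{-2}=0, p_{-1}=1, q_{-2}=1, q_{-1}=0):
  i=0: a_0=14, p_0 = 14*1 + 0 = 14, q_0 = 14*0 + 1 = 1.
  i=1: a_1=28, p_1 = 28*14 + 1 = 393, q_1 = 28*1 + 0 = 28.
Indeed p_0^2 - 197*q_0^2 = 196 - 197 = -1, not +1.
Check: 393^2 - 197*28^2 = 154449 - 154448 = 1, so (x, y) = (393, 28) solves the equation, and by the theorem it is the least positive solution.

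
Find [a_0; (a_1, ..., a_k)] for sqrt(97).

Write x_i = (sqrt(97) + m_i)/d_i with (m_0, d_0) = (0, 1). a_0 = floor(sqrt(97)) = 9, since 9^2 = 81 <= 97 < 100 = 10^2.
Iterate m_{i+1} = d_i*a_i - m_i, d_{i+1} = (97 - m_{i+1}^2)/d_i, a_{i+1} = floor((a_0 + m_{i+1})/d_{i+1}):
  m_1 = 1*9 - 0 = 9, d_1 = (97 - 9^2)/1 = 16/1 = 16, a_1 = floor((9 + 9)/16) = 1.
  m_2 = 16*1 - 9 = 7, d_2 = (97 - 7^2)/16 = 48/16 = 3, a_2 = floor((9 + 7)/3) = 5.
  m_3 = 3*5 - 7 = 8, d_3 = (97 - 8^2)/3 = 33/3 = 11, a_3 = floor((9 + 8)/11) = 1.
  m_4 = 11*1 - 8 = 3, d_4 = (97 - 3^2)/11 = 88/11 = 8, a_4 = floor((9 + 3)/8) = 1.
  m_5 = 8*1 - 3 = 5, d_5 = (97 - 5^2)/8 = 72/8 = 9, a_5 = floor((9 + 5)/9) = 1.
  m_6 = 9*1 - 5 = 4, d_6 = (97 - 4^2)/9 = 81/9 = 9, a_6 = floor((9 + 4)/9) = 1.
  m_7 = 9*1 - 4 = 5, d_7 = (97 - 5^2)/9 = 72/9 = 8, a_7 = floor((9 + 5)/8) = 1.
  m_8 = 8*1 - 5 = 3, d_8 = (97 - 3^2)/8 = 88/8 = 11, a_8 = floor((9 + 3)/11) = 1.
  m_9 = 11*1 - 3 = 8, d_9 = (97 - 8^2)/11 = 33/11 = 3, a_9 = floor((9 + 8)/3) = 5.
  m_10 = 3*5 - 8 = 7, d_10 = (97 - 7^2)/3 = 48/3 = 16, a_10 = floor((9 + 7)/16) = 1.
  m_11 = 16*1 - 7 = 9, d_11 = (97 - 9^2)/16 = 16/16 = 1, a_11 = floor((9 + 9)/1) = 18.
  m_12 = 1*18 - 9 = 9, d_12 = (97 - 9^2)/1 = 16/1 = 16: (m_12, d_12) = (m_1, d_1) = (9, 16), so from here the quotients repeat a_1, ..., a_11; the period length is 11.
Hence the expansion of sqrt(97) is a_0 = 9 followed by the repeating block 1, 5, 1, 1, 1, 1, 1, 1, 5, 1, 18 (period 11).

[9; (1, 5, 1, 1, 1, 1, 1, 1, 5, 1, 18)]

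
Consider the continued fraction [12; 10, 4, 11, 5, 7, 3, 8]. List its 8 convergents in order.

Using the convergent recurrence p_i = a_i*p_{i-1} + p_{i-2}, q_i = a_i*q_{i-1} + q_{i-2} with p_{-2}=0, p_{-1}=1, q_{-2}=1, q_{-1}=0:
  i=0: a_0=12, p_0 = 12*1 + 0 = 12, q_0 = 12*0 + 1 = 1.
  i=1: a_1=10, p_1 = 10*12 + 1 = 121, q_1 = 10*1 + 0 = 10.
  i=2: a_2=4, p_2 = 4*121 + 12 = 496, q_2 = 4*10 + 1 = 41.
  i=3: a_3=11, p_3 = 11*496 + 121 = 5577, q_3 = 11*41 + 10 = 461.
  i=4: a_4=5, p_4 = 5*5577 + 496 = 28381, q_4 = 5*461 + 41 = 2346.
  i=5: a_5=7, p_5 = 7*28381 + 5577 = 204244, q_5 = 7*2346 + 461 = 16883.
  i=6: a_6=3, p_6 = 3*204244 + 28381 = 641113, q_6 = 3*16883 + 2346 = 52995.
  i=7: a_7=8, p_7 = 8*641113 + 204244 = 5333148, q_7 = 8*52995 + 16883 = 440843.

12/1, 121/10, 496/41, 5577/461, 28381/2346, 204244/16883, 641113/52995, 5333148/440843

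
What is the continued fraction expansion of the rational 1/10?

Run the Euclidean algorithm on 1 and 10; the successive quotients are the partial quotients a_0, a_1, ... (each step inverts the fractional part left over by the previous one):
  1 = 0*10 + 1, so a_0 = 0.
  10 = 10*1 + 0, so a_1 = 10.
The remainder reaches 0 after 2 divisions, so the expansion has 2 partial quotients, read off in order.

[0; 10]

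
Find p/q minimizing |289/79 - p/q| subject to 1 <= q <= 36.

128/35

Expand x = 289/79 as a continued fraction with the Euclidean algorithm:
  289 = 3*79 + 52, so a_0 = 3.
  79 = 1*52 + 27, so a_1 = 1.
  52 = 1*27 + 25, so a_2 = 1.
  27 = 1*25 + 2, so a_3 = 1.
  25 = 12*2 + 1, so a_4 = 12.
  2 = 2*1 + 0, so a_5 = 2.
so x = [3; 1, 1, 1, 12, 2].
Convergents (p_i = a_i*p_{i-1} + p_{i-2}, q_i = a_i*q_{i-1} + q_{i-2} with p_{-2}=0, p_{-1}=1, q_{-2}=1, q_{-1}=0), until the denominator exceeds 36:
  i=0: a_0=3, p_0 = 3*1 + 0 = 3, q_0 = 3*0 + 1 = 1.
  i=1: a_1=1, p_1 = 1*3 + 1 = 4, q_1 = 1*1 + 0 = 1.
  i=2: a_2=1, p_2 = 1*4 + 3 = 7, q_2 = 1*1 + 1 = 2.
  i=3: a_3=1, p_3 = 1*7 + 4 = 11, q_3 = 1*2 + 1 = 3.
  i=4: a_4=12, p_4 = 12*11 + 7 = 139, q_4 = 12*3 + 2 = 38.
q_4 = 38 > 36, so the last convergent with denominator <= 36 is p_3/q_3 = 11/3.
The closest fraction with denominator <= 36 is either p_3/q_3 or the intermediate fraction (k*p_3 + p_2)/(k*q_3 + q_2) with the largest k >= 1 whose denominator stays <= 36; these approach x as k grows, and every other convergent or intermediate fraction in range is farther away.
Largest k: floor((36 - q_2)/q_3) = floor((36 - 2)/3) = 11.
That gives (11*11 + 7)/(11*3 + 2) = 128/35.
Compare the errors: |x - 11/3| = |289*3 - 11*79|/(79*3) = 2/237, and |x - 128/35| = |289*35 - 128*79|/(79*35) = 3/2765.
Cross-multiplying, 3*237 = 711 < 5530 = 2*2765, so 3/2765 is smaller: the intermediate fraction 128/35 is closer to x than 11/3.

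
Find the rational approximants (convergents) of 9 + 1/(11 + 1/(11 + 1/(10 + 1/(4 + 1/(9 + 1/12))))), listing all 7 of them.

9/1, 100/11, 1109/122, 11190/1231, 45869/5046, 424011/46645, 5134001/564786

Using the convergent recurrence p_i = a_i*p_{i-1} + p_{i-2}, q_i = a_i*q_{i-1} + q_{i-2} with p_{-2}=0, p_{-1}=1, q_{-2}=1, q_{-1}=0:
  i=0: a_0=9, p_0 = 9*1 + 0 = 9, q_0 = 9*0 + 1 = 1.
  i=1: a_1=11, p_1 = 11*9 + 1 = 100, q_1 = 11*1 + 0 = 11.
  i=2: a_2=11, p_2 = 11*100 + 9 = 1109, q_2 = 11*11 + 1 = 122.
  i=3: a_3=10, p_3 = 10*1109 + 100 = 11190, q_3 = 10*122 + 11 = 1231.
  i=4: a_4=4, p_4 = 4*11190 + 1109 = 45869, q_4 = 4*1231 + 122 = 5046.
  i=5: a_5=9, p_5 = 9*45869 + 11190 = 424011, q_5 = 9*5046 + 1231 = 46645.
  i=6: a_6=12, p_6 = 12*424011 + 45869 = 5134001, q_6 = 12*46645 + 5046 = 564786.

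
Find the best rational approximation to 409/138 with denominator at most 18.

53/18

Expand x = 409/138 as a continued fraction with the Euclidean algorithm:
  409 = 2*138 + 133, so a_0 = 2.
  138 = 1*133 + 5, so a_1 = 1.
  133 = 26*5 + 3, so a_2 = 26.
  5 = 1*3 + 2, so a_3 = 1.
  3 = 1*2 + 1, so a_4 = 1.
  2 = 2*1 + 0, so a_5 = 2.
so x = [2; 1, 26, 1, 1, 2].
Convergents (p_i = a_i*p_{i-1} + p_{i-2}, q_i = a_i*q_{i-1} + q_{i-2} with p_{-2}=0, p_{-1}=1, q_{-2}=1, q_{-1}=0), until the denominator exceeds 18:
  i=0: a_0=2, p_0 = 2*1 + 0 = 2, q_0 = 2*0 + 1 = 1.
  i=1: a_1=1, p_1 = 1*2 + 1 = 3, q_1 = 1*1 + 0 = 1.
  i=2: a_2=26, p_2 = 26*3 + 2 = 80, q_2 = 26*1 + 1 = 27.
q_2 = 27 > 18, so the last convergent with denominator <= 18 is p_1/q_1 = 3/1.
The closest fraction with denominator <= 18 is either p_1/q_1 or the intermediate fraction (k*p_1 + p_0)/(k*q_1 + q_0) with the largest k >= 1 whose denominator stays <= 18; these approach x as k grows, and every other convergent or intermediate fraction in range is farther away.
Largest k: floor((18 - q_0)/q_1) = floor((18 - 1)/1) = 17.
That gives (17*3 + 2)/(17*1 + 1) = 53/18.
Compare the errors: |x - 3/1| = |409*1 - 3*138|/(138*1) = 5/138, and |x - 53/18| = |409*18 - 53*138|/(138*18) = 48/2484.
Cross-multiplying, 48*138 = 6624 < 12420 = 5*2484, so 48/2484 is smaller: the intermediate fraction 53/18 is closer to x than 3/1.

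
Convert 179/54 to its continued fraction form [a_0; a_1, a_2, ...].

Run the Euclidean algorithm on 179 and 54; the successive quotients are the partial quotients a_0, a_1, ... (each step inverts the fractional part left over by the previous one):
  179 = 3*54 + 17, so a_0 = 3.
  54 = 3*17 + 3, so a_1 = 3.
  17 = 5*3 + 2, so a_2 = 5.
  3 = 1*2 + 1, so a_3 = 1.
  2 = 2*1 + 0, so a_4 = 2.
The remainder reaches 0 after 5 divisions, so the expansion has 5 partial quotients, read off in order.

[3; 3, 5, 1, 2]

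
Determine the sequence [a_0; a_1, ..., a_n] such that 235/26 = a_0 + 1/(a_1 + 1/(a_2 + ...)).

Run the Euclidean algorithm on 235 and 26; the successive quotients are the partial quotients a_0, a_1, ... (each step inverts the fractional part left over by the previous one):
  235 = 9*26 + 1, so a_0 = 9.
  26 = 26*1 + 0, so a_1 = 26.
The remainder reaches 0 after 2 divisions, so the expansion has 2 partial quotients, read off in order.

[9; 26]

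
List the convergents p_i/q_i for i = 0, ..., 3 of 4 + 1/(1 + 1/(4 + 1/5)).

4/1, 5/1, 24/5, 125/26

Using the convergent recurrence p_i = a_i*p_{i-1} + p_{i-2}, q_i = a_i*q_{i-1} + q_{i-2} with p_{-2}=0, p_{-1}=1, q_{-2}=1, q_{-1}=0:
  i=0: a_0=4, p_0 = 4*1 + 0 = 4, q_0 = 4*0 + 1 = 1.
  i=1: a_1=1, p_1 = 1*4 + 1 = 5, q_1 = 1*1 + 0 = 1.
  i=2: a_2=4, p_2 = 4*5 + 4 = 24, q_2 = 4*1 + 1 = 5.
  i=3: a_3=5, p_3 = 5*24 + 5 = 125, q_3 = 5*5 + 1 = 26.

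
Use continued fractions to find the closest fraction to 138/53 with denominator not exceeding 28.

73/28

Expand x = 138/53 as a continued fraction with the Euclidean algorithm:
  138 = 2*53 + 32, so a_0 = 2.
  53 = 1*32 + 21, so a_1 = 1.
  32 = 1*21 + 11, so a_2 = 1.
  21 = 1*11 + 10, so a_3 = 1.
  11 = 1*10 + 1, so a_4 = 1.
  10 = 10*1 + 0, so a_5 = 10.
so x = [2; 1, 1, 1, 1, 10].
Convergents (p_i = a_i*p_{i-1} + p_{i-2}, q_i = a_i*q_{i-1} + q_{i-2} with p_{-2}=0, p_{-1}=1, q_{-2}=1, q_{-1}=0), until the denominator exceeds 28:
  i=0: a_0=2, p_0 = 2*1 + 0 = 2, q_0 = 2*0 + 1 = 1.
  i=1: a_1=1, p_1 = 1*2 + 1 = 3, q_1 = 1*1 + 0 = 1.
  i=2: a_2=1, p_2 = 1*3 + 2 = 5, q_2 = 1*1 + 1 = 2.
  i=3: a_3=1, p_3 = 1*5 + 3 = 8, q_3 = 1*2 + 1 = 3.
  i=4: a_4=1, p_4 = 1*8 + 5 = 13, q_4 = 1*3 + 2 = 5.
  i=5: a_5=10, p_5 = 10*13 + 8 = 138, q_5 = 10*5 + 3 = 53.
q_5 = 53 > 28, so the last convergent with denominator <= 28 is p_4/q_4 = 13/5.
The closest fraction with denominator <= 28 is either p_4/q_4 or the intermediate fraction (k*p_4 + p_3)/(k*q_4 + q_3) with the largest k >= 1 whose denominator stays <= 28; these approach x as k grows, and every other convergent or intermediate fraction in range is farther away.
Largest k: floor((28 - q_3)/q_4) = floor((28 - 3)/5) = 5.
That gives (5*13 + 8)/(5*5 + 3) = 73/28.
Compare the errors: |x - 13/5| = |138*5 - 13*53|/(53*5) = 1/265, and |x - 73/28| = |138*28 - 73*53|/(53*28) = 5/1484.
Cross-multiplying, 5*265 = 1325 < 1484 = 1*1484, so 5/1484 is smaller: the intermediate fraction 73/28 is closer to x than 13/5.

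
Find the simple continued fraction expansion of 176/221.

Run the Euclidean algorithm on 176 and 221; the successive quotients are the partial quotients a_0, a_1, ... (each step inverts the fractional part left over by the previous one):
  176 = 0*221 + 176, so a_0 = 0.
  221 = 1*176 + 45, so a_1 = 1.
  176 = 3*45 + 41, so a_2 = 3.
  45 = 1*41 + 4, so a_3 = 1.
  41 = 10*4 + 1, so a_4 = 10.
  4 = 4*1 + 0, so a_5 = 4.
The remainder reaches 0 after 6 divisions, so the expansion has 6 partial quotients, read off in order.

[0; 1, 3, 1, 10, 4]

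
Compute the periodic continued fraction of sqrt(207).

[14; (2, 1, 1, 2, 1, 1, 2, 28)]

Write x_i = (sqrt(207) + m_i)/d_i with (m_0, d_0) = (0, 1). a_0 = floor(sqrt(207)) = 14, since 14^2 = 196 <= 207 < 225 = 15^2.
Iterate m_{i+1} = d_i*a_i - m_i, d_{i+1} = (207 - m_{i+1}^2)/d_i, a_{i+1} = floor((a_0 + m_{i+1})/d_{i+1}):
  m_1 = 1*14 - 0 = 14, d_1 = (207 - 14^2)/1 = 11/1 = 11, a_1 = floor((14 + 14)/11) = 2.
  m_2 = 11*2 - 14 = 8, d_2 = (207 - 8^2)/11 = 143/11 = 13, a_2 = floor((14 + 8)/13) = 1.
  m_3 = 13*1 - 8 = 5, d_3 = (207 - 5^2)/13 = 182/13 = 14, a_3 = floor((14 + 5)/14) = 1.
  m_4 = 14*1 - 5 = 9, d_4 = (207 - 9^2)/14 = 126/14 = 9, a_4 = floor((14 + 9)/9) = 2.
  m_5 = 9*2 - 9 = 9, d_5 = (207 - 9^2)/9 = 126/9 = 14, a_5 = floor((14 + 9)/14) = 1.
  m_6 = 14*1 - 9 = 5, d_6 = (207 - 5^2)/14 = 182/14 = 13, a_6 = floor((14 + 5)/13) = 1.
  m_7 = 13*1 - 5 = 8, d_7 = (207 - 8^2)/13 = 143/13 = 11, a_7 = floor((14 + 8)/11) = 2.
  m_8 = 11*2 - 8 = 14, d_8 = (207 - 14^2)/11 = 11/11 = 1, a_8 = floor((14 + 14)/1) = 28.
  m_9 = 1*28 - 14 = 14, d_9 = (207 - 14^2)/1 = 11/1 = 11: (m_9, d_9) = (m_1, d_1) = (14, 11), so from here the quotients repeat a_1, ..., a_8; the period length is 8.
Hence the expansion of sqrt(207) is a_0 = 14 followed by the repeating block 2, 1, 1, 2, 1, 1, 2, 28 (period 8).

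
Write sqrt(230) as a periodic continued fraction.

[15; (6, 30)]

Write x_i = (sqrt(230) + m_i)/d_i with (m_0, d_0) = (0, 1). a_0 = floor(sqrt(230)) = 15, since 15^2 = 225 <= 230 < 256 = 16^2.
Iterate m_{i+1} = d_i*a_i - m_i, d_{i+1} = (230 - m_{i+1}^2)/d_i, a_{i+1} = floor((a_0 + m_{i+1})/d_{i+1}):
  m_1 = 1*15 - 0 = 15, d_1 = (230 - 15^2)/1 = 5/1 = 5, a_1 = floor((15 + 15)/5) = 6.
  m_2 = 5*6 - 15 = 15, d_2 = (230 - 15^2)/5 = 5/5 = 1, a_2 = floor((15 + 15)/1) = 30.
  m_3 = 1*30 - 15 = 15, d_3 = (230 - 15^2)/1 = 5/1 = 5: (m_3, d_3) = (m_1, d_1) = (15, 5), so from here the quotients repeat a_1, a_2; the period length is 2.
Hence the expansion of sqrt(230) is a_0 = 15 followed by the repeating block 6, 30 (period 2).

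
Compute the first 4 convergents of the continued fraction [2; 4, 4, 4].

Using the convergent recurrence p_i = a_i*p_{i-1} + p_{i-2}, q_i = a_i*q_{i-1} + q_{i-2} with p_{-2}=0, p_{-1}=1, q_{-2}=1, q_{-1}=0:
  i=0: a_0=2, p_0 = 2*1 + 0 = 2, q_0 = 2*0 + 1 = 1.
  i=1: a_1=4, p_1 = 4*2 + 1 = 9, q_1 = 4*1 + 0 = 4.
  i=2: a_2=4, p_2 = 4*9 + 2 = 38, q_2 = 4*4 + 1 = 17.
  i=3: a_3=4, p_3 = 4*38 + 9 = 161, q_3 = 4*17 + 4 = 72.

2/1, 9/4, 38/17, 161/72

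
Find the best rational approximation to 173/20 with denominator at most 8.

26/3

Expand x = 173/20 as a continued fraction with the Euclidean algorithm:
  173 = 8*20 + 13, so a_0 = 8.
  20 = 1*13 + 7, so a_1 = 1.
  13 = 1*7 + 6, so a_2 = 1.
  7 = 1*6 + 1, so a_3 = 1.
  6 = 6*1 + 0, so a_4 = 6.
so x = [8; 1, 1, 1, 6].
Convergents (p_i = a_i*p_{i-1} + p_{i-2}, q_i = a_i*q_{i-1} + q_{i-2} with p_{-2}=0, p_{-1}=1, q_{-2}=1, q_{-1}=0), until the denominator exceeds 8:
  i=0: a_0=8, p_0 = 8*1 + 0 = 8, q_0 = 8*0 + 1 = 1.
  i=1: a_1=1, p_1 = 1*8 + 1 = 9, q_1 = 1*1 + 0 = 1.
  i=2: a_2=1, p_2 = 1*9 + 8 = 17, q_2 = 1*1 + 1 = 2.
  i=3: a_3=1, p_3 = 1*17 + 9 = 26, q_3 = 1*2 + 1 = 3.
  i=4: a_4=6, p_4 = 6*26 + 17 = 173, q_4 = 6*3 + 2 = 20.
q_4 = 20 > 8, so the last convergent with denominator <= 8 is p_3/q_3 = 26/3.
The closest fraction with denominator <= 8 is either p_3/q_3 or the intermediate fraction (k*p_3 + p_2)/(k*q_3 + q_2) with the largest k >= 1 whose denominator stays <= 8; these approach x as k grows, and every other convergent or intermediate fraction in range is farther away.
Largest k: floor((8 - q_2)/q_3) = floor((8 - 2)/3) = 2.
That gives (2*26 + 17)/(2*3 + 2) = 69/8.
Compare the errors: |x - 26/3| = |173*3 - 26*20|/(20*3) = 1/60, and |x - 69/8| = |173*8 - 69*20|/(20*8) = 4/160.
Cross-multiplying, 1*160 = 160 < 240 = 4*60, so 1/60 is smaller: the convergent 26/3 is closer to x than 69/8.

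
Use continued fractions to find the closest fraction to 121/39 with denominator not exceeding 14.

31/10

Expand x = 121/39 as a continued fraction with the Euclidean algorithm:
  121 = 3*39 + 4, so a_0 = 3.
  39 = 9*4 + 3, so a_1 = 9.
  4 = 1*3 + 1, so a_2 = 1.
  3 = 3*1 + 0, so a_3 = 3.
so x = [3; 9, 1, 3].
Convergents (p_i = a_i*p_{i-1} + p_{i-2}, q_i = a_i*q_{i-1} + q_{i-2} with p_{-2}=0, p_{-1}=1, q_{-2}=1, q_{-1}=0), until the denominator exceeds 14:
  i=0: a_0=3, p_0 = 3*1 + 0 = 3, q_0 = 3*0 + 1 = 1.
  i=1: a_1=9, p_1 = 9*3 + 1 = 28, q_1 = 9*1 + 0 = 9.
  i=2: a_2=1, p_2 = 1*28 + 3 = 31, q_2 = 1*9 + 1 = 10.
  i=3: a_3=3, p_3 = 3*31 + 28 = 121, q_3 = 3*10 + 9 = 39.
q_3 = 39 > 14, so the last convergent with denominator <= 14 is p_2/q_2 = 31/10.
The closest fraction with denominator <= 14 is either p_2/q_2 or the intermediate fraction (k*p_2 + p_1)/(k*q_2 + q_1) with the largest k >= 1 whose denominator stays <= 14; these approach x as k grows, and every other convergent or intermediate fraction in range is farther away.
Largest k: floor((14 - q_1)/q_2) = floor((14 - 9)/10) = 0.
Since k = 0, no intermediate fraction beyond p_2/q_2 has denominator <= 14, so the convergent 31/10 is the closest (its error is |121*10 - 31*39|/(39*10) = 1/390).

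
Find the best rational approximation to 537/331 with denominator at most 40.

60/37

Expand x = 537/331 as a continued fraction with the Euclidean algorithm:
  537 = 1*331 + 206, so a_0 = 1.
  331 = 1*206 + 125, so a_1 = 1.
  206 = 1*125 + 81, so a_2 = 1.
  125 = 1*81 + 44, so a_3 = 1.
  81 = 1*44 + 37, so a_4 = 1.
  44 = 1*37 + 7, so a_5 = 1.
  37 = 5*7 + 2, so a_6 = 5.
  7 = 3*2 + 1, so a_7 = 3.
  2 = 2*1 + 0, so a_8 = 2.
so x = [1; 1, 1, 1, 1, 1, 5, 3, 2].
Convergents (p_i = a_i*p_{i-1} + p_{i-2}, q_i = a_i*q_{i-1} + q_{i-2} with p_{-2}=0, p_{-1}=1, q_{-2}=1, q_{-1}=0), until the denominator exceeds 40:
  i=0: a_0=1, p_0 = 1*1 + 0 = 1, q_0 = 1*0 + 1 = 1.
  i=1: a_1=1, p_1 = 1*1 + 1 = 2, q_1 = 1*1 + 0 = 1.
  i=2: a_2=1, p_2 = 1*2 + 1 = 3, q_2 = 1*1 + 1 = 2.
  i=3: a_3=1, p_3 = 1*3 + 2 = 5, q_3 = 1*2 + 1 = 3.
  i=4: a_4=1, p_4 = 1*5 + 3 = 8, q_4 = 1*3 + 2 = 5.
  i=5: a_5=1, p_5 = 1*8 + 5 = 13, q_5 = 1*5 + 3 = 8.
  i=6: a_6=5, p_6 = 5*13 + 8 = 73, q_6 = 5*8 + 5 = 45.
q_6 = 45 > 40, so the last convergent with denominator <= 40 is p_5/q_5 = 13/8.
The closest fraction with denominator <= 40 is either p_5/q_5 or the intermediate fraction (k*p_5 + p_4)/(k*q_5 + q_4) with the largest k >= 1 whose denominator stays <= 40; these approach x as k grows, and every other convergent or intermediate fraction in range is farther away.
Largest k: floor((40 - q_4)/q_5) = floor((40 - 5)/8) = 4.
That gives (4*13 + 8)/(4*8 + 5) = 60/37.
Compare the errors: |x - 13/8| = |537*8 - 13*331|/(331*8) = 7/2648, and |x - 60/37| = |537*37 - 60*331|/(331*37) = 9/12247.
Cross-multiplying, 9*2648 = 23832 < 85729 = 7*12247, so 9/12247 is smaller: the intermediate fraction 60/37 is closer to x than 13/8.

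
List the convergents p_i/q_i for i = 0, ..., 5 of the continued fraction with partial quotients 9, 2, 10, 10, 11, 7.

Using the convergent recurrence p_i = a_i*p_{i-1} + p_{i-2}, q_i = a_i*q_{i-1} + q_{i-2} with p_{-2}=0, p_{-1}=1, q_{-2}=1, q_{-1}=0:
  i=0: a_0=9, p_0 = 9*1 + 0 = 9, q_0 = 9*0 + 1 = 1.
  i=1: a_1=2, p_1 = 2*9 + 1 = 19, q_1 = 2*1 + 0 = 2.
  i=2: a_2=10, p_2 = 10*19 + 9 = 199, q_2 = 10*2 + 1 = 21.
  i=3: a_3=10, p_3 = 10*199 + 19 = 2009, q_3 = 10*21 + 2 = 212.
  i=4: a_4=11, p_4 = 11*2009 + 199 = 22298, q_4 = 11*212 + 21 = 2353.
  i=5: a_5=7, p_5 = 7*22298 + 2009 = 158095, q_5 = 7*2353 + 212 = 16683.

9/1, 19/2, 199/21, 2009/212, 22298/2353, 158095/16683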